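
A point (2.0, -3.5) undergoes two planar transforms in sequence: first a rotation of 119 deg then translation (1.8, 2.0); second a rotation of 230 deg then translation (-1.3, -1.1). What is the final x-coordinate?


After transform 1:
x1 = cos(119)*2.0 - sin(119)*-3.5 + 1.8 = 3.8915
y1 = sin(119)*2.0 + cos(119)*-3.5 + 2.0 = 5.4461
After transform 2:
x2 = cos(230)*3.8915 - sin(230)*5.4461 + -1.3
= 0.3705


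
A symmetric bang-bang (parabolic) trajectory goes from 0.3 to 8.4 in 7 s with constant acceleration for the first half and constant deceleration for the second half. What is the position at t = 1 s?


Symmetric rest-to-rest: each phase covers (pf-p0)/2 in time T/2. 0.5*a*(T/2)^2 = (pf-p0)/2 => a = 4*(pf-p0)/T^2
a = 4*(8.4-0.3)/7^2 = 0.6612
t = 1 is in the acceleration phase (t <= T/2).
p = p0 + 0.5*a*t^2 = 0.3 + 0.5*0.6612*1^2
= 0.6306


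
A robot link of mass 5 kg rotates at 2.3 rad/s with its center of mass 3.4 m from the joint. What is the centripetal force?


F = m * omega^2 * r
= 5 * 2.3^2 * 3.4
= 5 * 5.29 * 3.4
= 89.93 N


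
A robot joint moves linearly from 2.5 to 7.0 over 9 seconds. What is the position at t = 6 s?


s = t/T = 6/9 = 0.6667
p(t) = p0 + (pf-p0)*s
= 2.5 + (7.0 - 2.5) * 0.6667
= 5.5


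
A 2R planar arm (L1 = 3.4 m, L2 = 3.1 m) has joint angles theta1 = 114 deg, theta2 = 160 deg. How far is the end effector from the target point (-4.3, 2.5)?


End effector via forward kinematics:
x = L1*cos(t1) + L2*cos(t1+t2) = -1.1667
y = L1*sin(t1) + L2*sin(t1+t2) = 0.0136
Distance to target:
d = sqrt((-4.3 - -1.1667)^2 + (2.5 - 0.0136)^2)
= sqrt(9.8178 + 6.1822)
= 4.0 m


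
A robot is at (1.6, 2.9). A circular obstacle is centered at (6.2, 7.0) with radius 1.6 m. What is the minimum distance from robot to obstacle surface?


center_dist = sqrt((1.6-6.2)^2 + (2.9-7.0)^2)
= sqrt(21.16 + 16.81)
= 6.162
min_dist = center_dist - radius = 6.162 - 1.6 = 4.562 m


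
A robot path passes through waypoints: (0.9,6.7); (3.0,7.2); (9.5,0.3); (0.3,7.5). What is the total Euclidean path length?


Segment lengths:
  seg1 = sqrt((2.1)^2 + (0.5)^2) = 2.1587
  seg2 = sqrt((6.5)^2 + (-6.9)^2) = 9.4795
  seg3 = sqrt((-9.2)^2 + (7.2)^2) = 11.6825
Total = 23.3206


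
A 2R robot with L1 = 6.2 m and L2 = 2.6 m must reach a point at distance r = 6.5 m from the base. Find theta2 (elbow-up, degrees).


cos(theta2) = (r^2 - L1^2 - L2^2) / (2*L1*L2)
cos(theta2) = (42.25 - 38.44 - 6.76) / 32.24
cos(theta2) = -0.091501
theta2 = 95.25 degrees


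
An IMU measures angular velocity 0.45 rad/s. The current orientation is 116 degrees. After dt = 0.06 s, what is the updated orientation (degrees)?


delta_theta = w * dt = 0.45 * 0.06 = 0.027 rad
= 1.547 deg
theta_new = 116 + 1.547 = 117.547 deg


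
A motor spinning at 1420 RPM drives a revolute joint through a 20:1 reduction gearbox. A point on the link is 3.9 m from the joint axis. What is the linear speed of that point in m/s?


omega_motor = 1420 * 2*pi/60 = 148.7021 rad/s
omega_joint = omega_motor / 20 = 7.4351 rad/s
v = omega_joint * r = 7.4351 * 3.9
= 28.9969 m/s


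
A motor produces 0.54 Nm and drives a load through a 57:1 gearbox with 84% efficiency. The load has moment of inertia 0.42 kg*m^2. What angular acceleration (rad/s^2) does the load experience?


tau_out = tau_motor * N * eta
= 0.54 * 57 * 0.84 = 25.8552 Nm
alpha = tau_out / I = 25.8552 / 0.42
= 61.56 rad/s^2


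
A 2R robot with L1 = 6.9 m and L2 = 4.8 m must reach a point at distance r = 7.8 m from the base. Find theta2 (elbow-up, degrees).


cos(theta2) = (r^2 - L1^2 - L2^2) / (2*L1*L2)
cos(theta2) = (60.84 - 47.61 - 23.04) / 66.24
cos(theta2) = -0.148098
theta2 = 98.5167 degrees


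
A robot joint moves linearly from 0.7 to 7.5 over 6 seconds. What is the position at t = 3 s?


s = t/T = 3/6 = 0.5
p(t) = p0 + (pf-p0)*s
= 0.7 + (7.5 - 0.7) * 0.5
= 4.1


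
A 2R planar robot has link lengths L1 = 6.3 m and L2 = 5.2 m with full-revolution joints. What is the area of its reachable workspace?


r_max = L1 + L2 = 11.5 m
r_min = |L1 - L2| = 1.1 m
Area = pi*(r_max^2 - r_min^2)
= pi*(132.25 - 1.21)
= pi * 131.04
= 411.6743 m^2


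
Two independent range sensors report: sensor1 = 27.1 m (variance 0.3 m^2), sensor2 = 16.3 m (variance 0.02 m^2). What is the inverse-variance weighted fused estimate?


w1 = (1/var1) / (1/var1 + 1/var2)
   = 3.3333 / (3.3333 + 50.0) = 0.0625
w2 = 1 - w1 = 0.9375
fused = w1*s1 + w2*s2 = 1.6938 + 15.2812
= 16.975 m


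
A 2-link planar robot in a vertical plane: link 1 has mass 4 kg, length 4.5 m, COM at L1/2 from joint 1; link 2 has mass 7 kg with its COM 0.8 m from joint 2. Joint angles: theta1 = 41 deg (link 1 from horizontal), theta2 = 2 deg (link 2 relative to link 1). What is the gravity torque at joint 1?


Horizontal distance from joint 1 to link-1 COM:
  x_c1 = (L1/2)*cos(t1) = 2.25 * 0.7547 = 1.6981 m
Horizontal distance from joint 1 to link-2 COM:
  x_c2 = L1*cos(t1) + Lc2*cos(t1+t2)
       = 4.5*0.7547 + 0.8*0.7314 = 3.9813 m
tau1 = m1*g*x_c1 + m2*g*x_c2
     = 4*9.81*1.6981 + 7*9.81*3.9813
     = 66.6333 + 273.3942
     = 340.0275 Nm


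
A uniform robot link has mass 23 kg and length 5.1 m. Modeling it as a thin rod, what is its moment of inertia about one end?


I = (1/3) * m * L^2
= (1/3) * 23 * 5.1^2
= 0.333333 * 23 * 26.01
= 199.41 kg*m^2


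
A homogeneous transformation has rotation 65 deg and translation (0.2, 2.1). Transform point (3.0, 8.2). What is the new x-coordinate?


x' = cos(theta)*px - sin(theta)*py + tx
= 0.4226*3.0 - 0.9063*8.2 + 0.2
= -5.9639


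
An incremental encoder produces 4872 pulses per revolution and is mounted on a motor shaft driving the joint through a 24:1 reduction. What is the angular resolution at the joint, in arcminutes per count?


counts per rev = 4872
effective counts at joint = 4872 * 24 = 116928
resolution = 360*60 / 116928
= 0.1847 arcmin/count


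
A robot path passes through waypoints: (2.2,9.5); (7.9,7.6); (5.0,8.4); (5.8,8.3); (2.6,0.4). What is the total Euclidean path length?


Segment lengths:
  seg1 = sqrt((5.7)^2 + (-1.9)^2) = 6.0083
  seg2 = sqrt((-2.9)^2 + (0.8)^2) = 3.0083
  seg3 = sqrt((0.8)^2 + (-0.1)^2) = 0.8062
  seg4 = sqrt((-3.2)^2 + (-7.9)^2) = 8.5235
Total = 18.3464


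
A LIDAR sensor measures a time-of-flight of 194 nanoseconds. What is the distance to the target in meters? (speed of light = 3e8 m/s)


tof = 194 ns = 1.94e-07 s
dist = c * tof / 2
= 3e8 * 1.94e-07 / 2
= 29.1 m


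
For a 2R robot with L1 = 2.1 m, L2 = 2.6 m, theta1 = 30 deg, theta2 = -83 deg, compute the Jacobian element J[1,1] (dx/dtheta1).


J[1,1] = -L1*sin(t1) - L2*sin(t1+t2)
= -2.1*sin(30) - 2.6*sin(-53)
= 1.0265


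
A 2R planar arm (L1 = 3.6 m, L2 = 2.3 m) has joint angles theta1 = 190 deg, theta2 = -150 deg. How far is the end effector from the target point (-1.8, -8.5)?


End effector via forward kinematics:
x = L1*cos(t1) + L2*cos(t1+t2) = -1.7834
y = L1*sin(t1) + L2*sin(t1+t2) = 0.8533
Distance to target:
d = sqrt((-1.8 - -1.7834)^2 + (-8.5 - 0.8533)^2)
= sqrt(0.0003 + 87.4838)
= 9.3533 m


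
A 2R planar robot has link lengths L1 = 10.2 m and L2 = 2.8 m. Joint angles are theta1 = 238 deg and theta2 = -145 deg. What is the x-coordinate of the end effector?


Convert angles to radians: theta1 = 4.1539, theta2 = -2.5307
x = L1*cos(theta1) + L2*cos(theta1+theta2)
x = -5.4052 + -0.1465
x = -5.5517


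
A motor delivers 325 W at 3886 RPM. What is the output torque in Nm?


omega = 3886 * 2*pi/60 = 406.941 rad/s
tau = P / omega = 325 / 406.941
= 0.7986 Nm


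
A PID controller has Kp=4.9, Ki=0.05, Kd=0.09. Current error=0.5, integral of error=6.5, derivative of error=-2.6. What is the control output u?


u = Kp*e + Ki*int(e) + Kd*de/dt
= 4.9*0.5 + 0.05*6.5 + 0.09*(-2.6)
= 2.45 + 0.325 + -0.234
= 2.541


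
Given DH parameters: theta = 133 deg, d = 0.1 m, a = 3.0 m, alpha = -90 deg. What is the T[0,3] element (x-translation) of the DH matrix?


T[0,3] = a * cos(theta)
= 3.0 * cos(133 deg)
= 3.0 * -0.682
= -2.046


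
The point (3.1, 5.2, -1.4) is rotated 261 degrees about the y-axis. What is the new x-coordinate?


Rotation about y-axis: x' = x*cos(theta) + z*sin(theta)
= 3.1 * -0.1564 + -1.4 * -0.9877
= 0.8978


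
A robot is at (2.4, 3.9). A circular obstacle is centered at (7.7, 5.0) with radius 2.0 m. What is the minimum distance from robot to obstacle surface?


center_dist = sqrt((2.4-7.7)^2 + (3.9-5.0)^2)
= sqrt(28.09 + 1.21)
= 5.4129
min_dist = center_dist - radius = 5.4129 - 2.0 = 3.4129 m


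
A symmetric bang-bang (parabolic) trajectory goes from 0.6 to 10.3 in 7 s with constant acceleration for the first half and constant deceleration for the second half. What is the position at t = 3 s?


Symmetric rest-to-rest: each phase covers (pf-p0)/2 in time T/2. 0.5*a*(T/2)^2 = (pf-p0)/2 => a = 4*(pf-p0)/T^2
a = 4*(10.3-0.6)/7^2 = 0.7918
t = 3 is in the acceleration phase (t <= T/2).
p = p0 + 0.5*a*t^2 = 0.6 + 0.5*0.7918*3^2
= 4.1633


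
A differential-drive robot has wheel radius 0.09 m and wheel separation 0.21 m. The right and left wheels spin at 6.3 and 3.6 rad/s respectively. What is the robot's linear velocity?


vR = r*wR = 0.09*6.3 = 0.567 m/s
vL = r*wL = 0.09*3.6 = 0.324 m/s
v = (vR+vL)/2 = 0.4455 m/s
omega = (vR-vL)/L = 1.1571 rad/s
linear velocity = 0.4455 m/s


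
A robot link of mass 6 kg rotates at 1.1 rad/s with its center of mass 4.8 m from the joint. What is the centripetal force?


F = m * omega^2 * r
= 6 * 1.1^2 * 4.8
= 6 * 1.21 * 4.8
= 34.848 N


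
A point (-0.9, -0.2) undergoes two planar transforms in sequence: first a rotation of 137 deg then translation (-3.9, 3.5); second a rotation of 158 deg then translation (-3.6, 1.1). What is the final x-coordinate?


After transform 1:
x1 = cos(137)*-0.9 - sin(137)*-0.2 + -3.9 = -3.1054
y1 = sin(137)*-0.9 + cos(137)*-0.2 + 3.5 = 3.0325
After transform 2:
x2 = cos(158)*-3.1054 - sin(158)*3.0325 + -3.6
= -1.8567


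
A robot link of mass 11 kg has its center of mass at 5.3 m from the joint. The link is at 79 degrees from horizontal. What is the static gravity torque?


tau = m*g*L*cos(angle)
= 11 * 9.81 * 5.3 * cos(79 deg)
= 11 * 9.81 * 5.3 * 0.1908
= 109.1281 Nm


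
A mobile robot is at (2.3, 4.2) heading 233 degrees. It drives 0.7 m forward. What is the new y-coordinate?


y_new = y0 + d*sin(theta)
= 4.2 + 0.7*sin(233)
= 4.2 + -0.559
= 3.641


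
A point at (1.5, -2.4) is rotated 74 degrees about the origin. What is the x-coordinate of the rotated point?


x' = x*cos(theta) - y*sin(theta)
cos(74 deg) = 0.2756, sin(74 deg) = 0.9613
x' = 1.5 * 0.2756 - -2.4 * 0.9613
= 0.4135 - -2.307
= 2.7205


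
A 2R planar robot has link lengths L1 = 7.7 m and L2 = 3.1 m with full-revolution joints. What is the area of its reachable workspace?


r_max = L1 + L2 = 10.8 m
r_min = |L1 - L2| = 4.6 m
Area = pi*(r_max^2 - r_min^2)
= pi*(116.64 - 21.16)
= pi * 95.48
= 299.9593 m^2


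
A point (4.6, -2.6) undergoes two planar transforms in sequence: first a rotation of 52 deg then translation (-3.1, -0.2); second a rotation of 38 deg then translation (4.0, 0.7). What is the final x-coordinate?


After transform 1:
x1 = cos(52)*4.6 - sin(52)*-2.6 + -3.1 = 1.7809
y1 = sin(52)*4.6 + cos(52)*-2.6 + -0.2 = 1.8241
After transform 2:
x2 = cos(38)*1.7809 - sin(38)*1.8241 + 4.0
= 4.2803


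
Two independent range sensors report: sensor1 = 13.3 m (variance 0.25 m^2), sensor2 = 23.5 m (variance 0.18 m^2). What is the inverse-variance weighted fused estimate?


w1 = (1/var1) / (1/var1 + 1/var2)
   = 4.0 / (4.0 + 5.5556) = 0.4186
w2 = 1 - w1 = 0.5814
fused = w1*s1 + w2*s2 = 5.5674 + 13.6628
= 19.2302 m


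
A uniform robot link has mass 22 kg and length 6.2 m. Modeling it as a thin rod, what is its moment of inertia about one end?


I = (1/3) * m * L^2
= (1/3) * 22 * 6.2^2
= 0.333333 * 22 * 38.44
= 281.8933 kg*m^2


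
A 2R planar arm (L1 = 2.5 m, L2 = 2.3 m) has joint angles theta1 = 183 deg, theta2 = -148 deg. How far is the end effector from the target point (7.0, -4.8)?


End effector via forward kinematics:
x = L1*cos(t1) + L2*cos(t1+t2) = -0.6125
y = L1*sin(t1) + L2*sin(t1+t2) = 1.1884
Distance to target:
d = sqrt((7.0 - -0.6125)^2 + (-4.8 - 1.1884)^2)
= sqrt(57.9505 + 35.8608)
= 9.6856 m


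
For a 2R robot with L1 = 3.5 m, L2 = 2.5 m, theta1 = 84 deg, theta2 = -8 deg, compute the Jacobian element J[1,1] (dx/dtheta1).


J[1,1] = -L1*sin(t1) - L2*sin(t1+t2)
= -3.5*sin(84) - 2.5*sin(76)
= -5.9066


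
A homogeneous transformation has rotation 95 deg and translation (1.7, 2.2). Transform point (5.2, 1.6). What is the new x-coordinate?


x' = cos(theta)*px - sin(theta)*py + tx
= -0.0872*5.2 - 0.9962*1.6 + 1.7
= -0.3471


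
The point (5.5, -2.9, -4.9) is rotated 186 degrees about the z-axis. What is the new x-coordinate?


Rotation about z-axis: x' = x*cos(theta) - y*sin(theta)
= 5.5 * -0.9945 - -2.9 * -0.1045
= -5.773


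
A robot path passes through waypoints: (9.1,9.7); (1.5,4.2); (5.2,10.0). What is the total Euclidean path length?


Segment lengths:
  seg1 = sqrt((-7.6)^2 + (-5.5)^2) = 9.3814
  seg2 = sqrt((3.7)^2 + (5.8)^2) = 6.8797
Total = 16.261


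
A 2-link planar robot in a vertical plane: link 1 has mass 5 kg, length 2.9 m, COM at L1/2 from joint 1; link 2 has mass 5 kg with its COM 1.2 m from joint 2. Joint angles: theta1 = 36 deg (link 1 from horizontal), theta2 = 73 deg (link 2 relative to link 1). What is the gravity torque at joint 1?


Horizontal distance from joint 1 to link-1 COM:
  x_c1 = (L1/2)*cos(t1) = 1.45 * 0.809 = 1.1731 m
Horizontal distance from joint 1 to link-2 COM:
  x_c2 = L1*cos(t1) + Lc2*cos(t1+t2)
       = 2.9*0.809 + 1.2*-0.3256 = 1.9555 m
tau1 = m1*g*x_c1 + m2*g*x_c2
     = 5*9.81*1.1731 + 5*9.81*1.9555
     = 57.5393 + 95.9157
     = 153.455 Nm


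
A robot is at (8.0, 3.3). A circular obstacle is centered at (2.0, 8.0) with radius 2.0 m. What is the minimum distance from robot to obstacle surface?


center_dist = sqrt((8.0-2.0)^2 + (3.3-8.0)^2)
= sqrt(36.0 + 22.09)
= 7.6217
min_dist = center_dist - radius = 7.6217 - 2.0 = 5.6217 m


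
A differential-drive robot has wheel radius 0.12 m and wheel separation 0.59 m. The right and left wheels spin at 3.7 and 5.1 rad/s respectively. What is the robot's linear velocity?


vR = r*wR = 0.12*3.7 = 0.444 m/s
vL = r*wL = 0.12*5.1 = 0.612 m/s
v = (vR+vL)/2 = 0.528 m/s
omega = (vR-vL)/L = -0.2847 rad/s
linear velocity = 0.528 m/s


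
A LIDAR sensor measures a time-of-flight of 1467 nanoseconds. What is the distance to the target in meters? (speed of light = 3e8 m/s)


tof = 1467 ns = 1.467e-06 s
dist = c * tof / 2
= 3e8 * 1.467e-06 / 2
= 220.05 m


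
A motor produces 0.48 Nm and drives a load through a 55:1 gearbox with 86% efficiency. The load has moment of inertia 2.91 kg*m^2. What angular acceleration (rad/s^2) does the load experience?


tau_out = tau_motor * N * eta
= 0.48 * 55 * 0.86 = 22.704 Nm
alpha = tau_out / I = 22.704 / 2.91
= 7.8021 rad/s^2


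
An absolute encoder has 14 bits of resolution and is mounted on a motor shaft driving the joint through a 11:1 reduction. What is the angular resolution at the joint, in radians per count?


counts = 2^14 = 16384
effective counts at joint = 16384 * 11 = 180224
resolution = 2*pi / 180224
= 3.4863e-05 rad/count


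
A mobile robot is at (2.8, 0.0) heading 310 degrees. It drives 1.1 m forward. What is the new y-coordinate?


y_new = y0 + d*sin(theta)
= 0.0 + 1.1*sin(310)
= 0.0 + -0.8426
= -0.8426


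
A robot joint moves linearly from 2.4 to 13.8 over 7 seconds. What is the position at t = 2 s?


s = t/T = 2/7 = 0.2857
p(t) = p0 + (pf-p0)*s
= 2.4 + (13.8 - 2.4) * 0.2857
= 5.6571


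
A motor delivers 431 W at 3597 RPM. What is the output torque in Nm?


omega = 3597 * 2*pi/60 = 376.677 rad/s
tau = P / omega = 431 / 376.677
= 1.1442 Nm


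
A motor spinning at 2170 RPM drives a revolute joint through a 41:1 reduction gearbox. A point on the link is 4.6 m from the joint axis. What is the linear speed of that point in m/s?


omega_motor = 2170 * 2*pi/60 = 227.2419 rad/s
omega_joint = omega_motor / 41 = 5.5425 rad/s
v = omega_joint * r = 5.5425 * 4.6
= 25.4954 m/s


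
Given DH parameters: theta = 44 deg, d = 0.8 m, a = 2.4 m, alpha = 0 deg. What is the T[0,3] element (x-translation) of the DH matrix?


T[0,3] = a * cos(theta)
= 2.4 * cos(44 deg)
= 2.4 * 0.7193
= 1.7264


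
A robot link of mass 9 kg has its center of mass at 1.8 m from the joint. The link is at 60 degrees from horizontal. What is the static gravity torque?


tau = m*g*L*cos(angle)
= 9 * 9.81 * 1.8 * cos(60 deg)
= 9 * 9.81 * 1.8 * 0.5
= 79.461 Nm


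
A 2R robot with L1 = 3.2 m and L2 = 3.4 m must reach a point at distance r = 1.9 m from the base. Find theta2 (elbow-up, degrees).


cos(theta2) = (r^2 - L1^2 - L2^2) / (2*L1*L2)
cos(theta2) = (3.61 - 10.24 - 11.56) / 21.76
cos(theta2) = -0.835938
theta2 = 146.7136 degrees


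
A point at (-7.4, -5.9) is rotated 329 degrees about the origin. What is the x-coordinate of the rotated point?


x' = x*cos(theta) - y*sin(theta)
cos(329 deg) = 0.8572, sin(329 deg) = -0.515
x' = -7.4 * 0.8572 - -5.9 * -0.515
= -6.343 - 3.0387
= -9.3818


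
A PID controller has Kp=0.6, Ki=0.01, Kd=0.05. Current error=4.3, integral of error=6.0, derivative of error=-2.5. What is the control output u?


u = Kp*e + Ki*int(e) + Kd*de/dt
= 0.6*4.3 + 0.01*6.0 + 0.05*(-2.5)
= 2.58 + 0.06 + -0.125
= 2.515


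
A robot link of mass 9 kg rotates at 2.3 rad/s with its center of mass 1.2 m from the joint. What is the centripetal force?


F = m * omega^2 * r
= 9 * 2.3^2 * 1.2
= 9 * 5.29 * 1.2
= 57.132 N


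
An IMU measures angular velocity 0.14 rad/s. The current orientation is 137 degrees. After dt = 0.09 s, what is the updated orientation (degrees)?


delta_theta = w * dt = 0.14 * 0.09 = 0.0126 rad
= 0.7219 deg
theta_new = 137 + 0.7219 = 137.7219 deg


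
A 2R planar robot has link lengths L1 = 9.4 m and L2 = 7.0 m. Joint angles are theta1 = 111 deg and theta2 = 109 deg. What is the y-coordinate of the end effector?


Convert angles to radians: theta1 = 1.9373, theta2 = 1.9024
y = L1*sin(theta1) + L2*sin(theta1+theta2)
y = 8.7757 + -4.4995
y = 4.2761


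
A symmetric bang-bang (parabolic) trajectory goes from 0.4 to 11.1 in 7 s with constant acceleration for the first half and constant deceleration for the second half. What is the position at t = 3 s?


Symmetric rest-to-rest: each phase covers (pf-p0)/2 in time T/2. 0.5*a*(T/2)^2 = (pf-p0)/2 => a = 4*(pf-p0)/T^2
a = 4*(11.1-0.4)/7^2 = 0.8735
t = 3 is in the acceleration phase (t <= T/2).
p = p0 + 0.5*a*t^2 = 0.4 + 0.5*0.8735*3^2
= 4.3306


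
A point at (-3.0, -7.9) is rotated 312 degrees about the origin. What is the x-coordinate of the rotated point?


x' = x*cos(theta) - y*sin(theta)
cos(312 deg) = 0.6691, sin(312 deg) = -0.7431
x' = -3.0 * 0.6691 - -7.9 * -0.7431
= -2.0074 - 5.8708
= -7.8782


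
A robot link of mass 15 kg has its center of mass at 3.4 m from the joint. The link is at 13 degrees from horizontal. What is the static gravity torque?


tau = m*g*L*cos(angle)
= 15 * 9.81 * 3.4 * cos(13 deg)
= 15 * 9.81 * 3.4 * 0.9744
= 487.4871 Nm


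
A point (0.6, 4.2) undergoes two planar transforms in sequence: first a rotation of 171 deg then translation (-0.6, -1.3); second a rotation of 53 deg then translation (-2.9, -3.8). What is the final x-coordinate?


After transform 1:
x1 = cos(171)*0.6 - sin(171)*4.2 + -0.6 = -1.8496
y1 = sin(171)*0.6 + cos(171)*4.2 + -1.3 = -5.3544
After transform 2:
x2 = cos(53)*-1.8496 - sin(53)*-5.3544 + -2.9
= 0.2631


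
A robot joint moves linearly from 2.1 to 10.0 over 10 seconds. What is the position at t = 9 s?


s = t/T = 9/10 = 0.9
p(t) = p0 + (pf-p0)*s
= 2.1 + (10.0 - 2.1) * 0.9
= 9.21


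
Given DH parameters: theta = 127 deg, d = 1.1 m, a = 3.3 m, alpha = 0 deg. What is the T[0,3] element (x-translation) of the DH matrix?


T[0,3] = a * cos(theta)
= 3.3 * cos(127 deg)
= 3.3 * -0.6018
= -1.986


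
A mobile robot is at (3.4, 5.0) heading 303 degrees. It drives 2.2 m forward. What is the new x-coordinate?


x_new = x0 + d*cos(theta)
= 3.4 + 2.2*cos(303)
= 3.4 + 1.1982
= 4.5982


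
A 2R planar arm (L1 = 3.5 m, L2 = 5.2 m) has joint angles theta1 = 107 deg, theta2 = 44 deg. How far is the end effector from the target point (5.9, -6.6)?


End effector via forward kinematics:
x = L1*cos(t1) + L2*cos(t1+t2) = -5.5713
y = L1*sin(t1) + L2*sin(t1+t2) = 5.8681
Distance to target:
d = sqrt((5.9 - -5.5713)^2 + (-6.6 - 5.8681)^2)
= sqrt(131.5913 + 155.4529)
= 16.9424 m


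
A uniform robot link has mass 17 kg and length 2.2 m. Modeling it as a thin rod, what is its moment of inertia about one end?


I = (1/3) * m * L^2
= (1/3) * 17 * 2.2^2
= 0.333333 * 17 * 4.84
= 27.4267 kg*m^2


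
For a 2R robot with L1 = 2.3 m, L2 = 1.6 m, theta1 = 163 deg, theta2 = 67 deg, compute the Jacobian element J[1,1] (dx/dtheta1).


J[1,1] = -L1*sin(t1) - L2*sin(t1+t2)
= -2.3*sin(163) - 1.6*sin(230)
= 0.5532


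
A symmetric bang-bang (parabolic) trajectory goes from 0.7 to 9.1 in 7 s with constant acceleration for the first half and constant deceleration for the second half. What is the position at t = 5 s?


Symmetric rest-to-rest: each phase covers (pf-p0)/2 in time T/2. 0.5*a*(T/2)^2 = (pf-p0)/2 => a = 4*(pf-p0)/T^2
a = 4*(9.1-0.7)/7^2 = 0.6857
t = 5 is in the deceleration phase (t > T/2).
p = pf - 0.5*a*(T-t)^2 = 9.1 - 0.5*0.6857*2^2
= 7.7286


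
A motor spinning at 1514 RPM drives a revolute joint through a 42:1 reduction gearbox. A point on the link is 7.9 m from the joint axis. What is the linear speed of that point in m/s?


omega_motor = 1514 * 2*pi/60 = 158.5457 rad/s
omega_joint = omega_motor / 42 = 3.7749 rad/s
v = omega_joint * r = 3.7749 * 7.9
= 29.8217 m/s


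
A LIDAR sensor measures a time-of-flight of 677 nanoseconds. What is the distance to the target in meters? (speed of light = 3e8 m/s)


tof = 677 ns = 6.77e-07 s
dist = c * tof / 2
= 3e8 * 6.77e-07 / 2
= 101.55 m


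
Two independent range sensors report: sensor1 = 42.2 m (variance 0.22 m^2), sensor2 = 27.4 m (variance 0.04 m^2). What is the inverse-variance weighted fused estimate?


w1 = (1/var1) / (1/var1 + 1/var2)
   = 4.5455 / (4.5455 + 25.0) = 0.1538
w2 = 1 - w1 = 0.8462
fused = w1*s1 + w2*s2 = 6.4923 + 23.1846
= 29.6769 m


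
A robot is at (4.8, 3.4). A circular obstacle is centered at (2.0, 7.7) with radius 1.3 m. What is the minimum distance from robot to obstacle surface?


center_dist = sqrt((4.8-2.0)^2 + (3.4-7.7)^2)
= sqrt(7.84 + 18.49)
= 5.1313
min_dist = center_dist - radius = 5.1313 - 1.3 = 3.8313 m


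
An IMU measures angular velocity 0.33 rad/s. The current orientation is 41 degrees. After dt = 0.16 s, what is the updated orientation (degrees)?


delta_theta = w * dt = 0.33 * 0.16 = 0.0528 rad
= 3.0252 deg
theta_new = 41 + 3.0252 = 44.0252 deg


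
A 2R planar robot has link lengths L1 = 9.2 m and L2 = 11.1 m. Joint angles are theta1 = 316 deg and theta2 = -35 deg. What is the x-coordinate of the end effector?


Convert angles to radians: theta1 = 5.5152, theta2 = -0.6109
x = L1*cos(theta1) + L2*cos(theta1+theta2)
x = 6.6179 + 2.118
x = 8.7359


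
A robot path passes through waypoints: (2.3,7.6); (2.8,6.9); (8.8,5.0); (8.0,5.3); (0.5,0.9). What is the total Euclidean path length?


Segment lengths:
  seg1 = sqrt((0.5)^2 + (-0.7)^2) = 0.8602
  seg2 = sqrt((6.0)^2 + (-1.9)^2) = 6.2936
  seg3 = sqrt((-0.8)^2 + (0.3)^2) = 0.8544
  seg4 = sqrt((-7.5)^2 + (-4.4)^2) = 8.6954
Total = 16.7037


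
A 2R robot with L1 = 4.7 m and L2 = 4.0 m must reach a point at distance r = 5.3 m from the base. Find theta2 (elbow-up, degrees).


cos(theta2) = (r^2 - L1^2 - L2^2) / (2*L1*L2)
cos(theta2) = (28.09 - 22.09 - 16.0) / 37.6
cos(theta2) = -0.265957
theta2 = 105.4239 degrees


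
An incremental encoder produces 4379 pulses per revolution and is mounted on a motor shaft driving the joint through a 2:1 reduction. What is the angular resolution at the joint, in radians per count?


counts per rev = 4379
effective counts at joint = 4379 * 2 = 8758
resolution = 2*pi / 8758
= 7.1742e-04 rad/count


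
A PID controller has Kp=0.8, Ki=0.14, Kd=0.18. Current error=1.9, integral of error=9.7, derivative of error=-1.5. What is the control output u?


u = Kp*e + Ki*int(e) + Kd*de/dt
= 0.8*1.9 + 0.14*9.7 + 0.18*(-1.5)
= 1.52 + 1.358 + -0.27
= 2.608


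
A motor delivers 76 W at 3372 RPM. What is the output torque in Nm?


omega = 3372 * 2*pi/60 = 353.115 rad/s
tau = P / omega = 76 / 353.115
= 0.2152 Nm


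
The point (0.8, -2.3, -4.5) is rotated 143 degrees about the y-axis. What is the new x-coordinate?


Rotation about y-axis: x' = x*cos(theta) + z*sin(theta)
= 0.8 * -0.7986 + -4.5 * 0.6018
= -3.3471


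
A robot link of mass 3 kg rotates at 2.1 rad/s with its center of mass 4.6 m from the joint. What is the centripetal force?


F = m * omega^2 * r
= 3 * 2.1^2 * 4.6
= 3 * 4.41 * 4.6
= 60.858 N


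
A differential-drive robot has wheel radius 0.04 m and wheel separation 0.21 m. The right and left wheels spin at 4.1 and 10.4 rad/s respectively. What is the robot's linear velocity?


vR = r*wR = 0.04*4.1 = 0.164 m/s
vL = r*wL = 0.04*10.4 = 0.416 m/s
v = (vR+vL)/2 = 0.29 m/s
omega = (vR-vL)/L = -1.2 rad/s
linear velocity = 0.29 m/s


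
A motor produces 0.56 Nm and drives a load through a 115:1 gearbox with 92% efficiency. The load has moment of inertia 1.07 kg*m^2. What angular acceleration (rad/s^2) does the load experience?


tau_out = tau_motor * N * eta
= 0.56 * 115 * 0.92 = 59.248 Nm
alpha = tau_out / I = 59.248 / 1.07
= 55.372 rad/s^2


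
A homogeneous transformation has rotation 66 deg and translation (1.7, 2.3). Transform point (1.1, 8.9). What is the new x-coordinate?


x' = cos(theta)*px - sin(theta)*py + tx
= 0.4067*1.1 - 0.9135*8.9 + 1.7
= -5.9831


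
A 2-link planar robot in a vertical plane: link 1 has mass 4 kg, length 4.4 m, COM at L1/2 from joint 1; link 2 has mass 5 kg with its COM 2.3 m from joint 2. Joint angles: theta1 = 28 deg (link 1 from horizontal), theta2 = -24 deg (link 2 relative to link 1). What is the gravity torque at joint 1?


Horizontal distance from joint 1 to link-1 COM:
  x_c1 = (L1/2)*cos(t1) = 2.2 * 0.8829 = 1.9425 m
Horizontal distance from joint 1 to link-2 COM:
  x_c2 = L1*cos(t1) + Lc2*cos(t1+t2)
       = 4.4*0.8829 + 2.3*0.9976 = 6.1794 m
tau1 = m1*g*x_c1 + m2*g*x_c2
     = 4*9.81*1.9425 + 5*9.81*6.1794
     = 76.2231 + 303.0979
     = 379.321 Nm


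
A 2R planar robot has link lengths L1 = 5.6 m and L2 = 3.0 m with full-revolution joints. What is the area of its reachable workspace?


r_max = L1 + L2 = 8.6 m
r_min = |L1 - L2| = 2.6 m
Area = pi*(r_max^2 - r_min^2)
= pi*(73.96 - 6.76)
= pi * 67.2
= 211.115 m^2


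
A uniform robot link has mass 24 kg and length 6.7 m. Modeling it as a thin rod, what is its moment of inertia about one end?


I = (1/3) * m * L^2
= (1/3) * 24 * 6.7^2
= 0.333333 * 24 * 44.89
= 359.12 kg*m^2


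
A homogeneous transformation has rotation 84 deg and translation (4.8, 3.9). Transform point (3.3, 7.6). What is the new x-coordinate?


x' = cos(theta)*px - sin(theta)*py + tx
= 0.1045*3.3 - 0.9945*7.6 + 4.8
= -2.4134


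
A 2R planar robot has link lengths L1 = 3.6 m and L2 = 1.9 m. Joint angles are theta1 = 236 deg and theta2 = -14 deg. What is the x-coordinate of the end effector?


Convert angles to radians: theta1 = 4.119, theta2 = -0.2443
x = L1*cos(theta1) + L2*cos(theta1+theta2)
x = -2.0131 + -1.412
x = -3.4251


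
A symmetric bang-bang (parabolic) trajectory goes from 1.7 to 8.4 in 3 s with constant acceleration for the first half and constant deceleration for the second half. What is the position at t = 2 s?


Symmetric rest-to-rest: each phase covers (pf-p0)/2 in time T/2. 0.5*a*(T/2)^2 = (pf-p0)/2 => a = 4*(pf-p0)/T^2
a = 4*(8.4-1.7)/3^2 = 2.9778
t = 2 is in the deceleration phase (t > T/2).
p = pf - 0.5*a*(T-t)^2 = 8.4 - 0.5*2.9778*1^2
= 6.9111


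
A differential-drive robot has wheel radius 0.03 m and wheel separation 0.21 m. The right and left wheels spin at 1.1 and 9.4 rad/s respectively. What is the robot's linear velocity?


vR = r*wR = 0.03*1.1 = 0.033 m/s
vL = r*wL = 0.03*9.4 = 0.282 m/s
v = (vR+vL)/2 = 0.1575 m/s
omega = (vR-vL)/L = -1.1857 rad/s
linear velocity = 0.1575 m/s


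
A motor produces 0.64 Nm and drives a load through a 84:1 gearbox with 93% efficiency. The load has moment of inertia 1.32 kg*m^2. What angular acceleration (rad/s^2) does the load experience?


tau_out = tau_motor * N * eta
= 0.64 * 84 * 0.93 = 49.9968 Nm
alpha = tau_out / I = 49.9968 / 1.32
= 37.8764 rad/s^2


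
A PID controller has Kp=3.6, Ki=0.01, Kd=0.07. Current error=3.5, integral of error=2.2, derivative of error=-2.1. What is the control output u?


u = Kp*e + Ki*int(e) + Kd*de/dt
= 3.6*3.5 + 0.01*2.2 + 0.07*(-2.1)
= 12.6 + 0.022 + -0.147
= 12.475


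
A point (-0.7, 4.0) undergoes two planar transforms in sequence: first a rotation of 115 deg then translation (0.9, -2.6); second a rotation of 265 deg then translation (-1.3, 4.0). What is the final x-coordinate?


After transform 1:
x1 = cos(115)*-0.7 - sin(115)*4.0 + 0.9 = -2.4294
y1 = sin(115)*-0.7 + cos(115)*4.0 + -2.6 = -4.9249
After transform 2:
x2 = cos(265)*-2.4294 - sin(265)*-4.9249 + -1.3
= -5.9944


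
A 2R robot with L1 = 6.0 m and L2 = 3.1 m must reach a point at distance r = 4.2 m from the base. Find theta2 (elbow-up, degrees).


cos(theta2) = (r^2 - L1^2 - L2^2) / (2*L1*L2)
cos(theta2) = (17.64 - 36.0 - 9.61) / 37.2
cos(theta2) = -0.751882
theta2 = 138.7536 degrees


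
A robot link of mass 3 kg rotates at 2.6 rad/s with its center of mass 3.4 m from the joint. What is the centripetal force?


F = m * omega^2 * r
= 3 * 2.6^2 * 3.4
= 3 * 6.76 * 3.4
= 68.952 N


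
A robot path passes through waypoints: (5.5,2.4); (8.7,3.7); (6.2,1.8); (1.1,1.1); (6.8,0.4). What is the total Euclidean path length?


Segment lengths:
  seg1 = sqrt((3.2)^2 + (1.3)^2) = 3.454
  seg2 = sqrt((-2.5)^2 + (-1.9)^2) = 3.1401
  seg3 = sqrt((-5.1)^2 + (-0.7)^2) = 5.1478
  seg4 = sqrt((5.7)^2 + (-0.7)^2) = 5.7428
Total = 17.4847


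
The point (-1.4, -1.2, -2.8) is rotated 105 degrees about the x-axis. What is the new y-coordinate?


Rotation about x-axis: y' = y*cos(theta) - z*sin(theta)
= -1.2 * -0.2588 - -2.8 * 0.9659
= 3.0152


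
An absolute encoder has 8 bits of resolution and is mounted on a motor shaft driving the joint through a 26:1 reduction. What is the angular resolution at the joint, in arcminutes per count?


counts = 2^8 = 256
effective counts at joint = 256 * 26 = 6656
resolution = 360*60 / 6656
= 3.2452 arcmin/count


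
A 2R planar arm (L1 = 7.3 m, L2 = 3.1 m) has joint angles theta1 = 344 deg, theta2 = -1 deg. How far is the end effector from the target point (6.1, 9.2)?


End effector via forward kinematics:
x = L1*cos(t1) + L2*cos(t1+t2) = 9.9818
y = L1*sin(t1) + L2*sin(t1+t2) = -2.9185
Distance to target:
d = sqrt((6.1 - 9.9818)^2 + (9.2 - -2.9185)^2)
= sqrt(15.068 + 146.8582)
= 12.725 m


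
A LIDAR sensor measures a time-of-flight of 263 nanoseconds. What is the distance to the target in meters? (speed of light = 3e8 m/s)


tof = 263 ns = 2.63e-07 s
dist = c * tof / 2
= 3e8 * 2.63e-07 / 2
= 39.45 m


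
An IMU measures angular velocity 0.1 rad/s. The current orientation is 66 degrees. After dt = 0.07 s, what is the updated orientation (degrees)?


delta_theta = w * dt = 0.1 * 0.07 = 0.007 rad
= 0.4011 deg
theta_new = 66 + 0.4011 = 66.4011 deg


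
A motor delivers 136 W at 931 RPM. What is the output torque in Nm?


omega = 931 * 2*pi/60 = 97.4941 rad/s
tau = P / omega = 136 / 97.4941
= 1.395 Nm


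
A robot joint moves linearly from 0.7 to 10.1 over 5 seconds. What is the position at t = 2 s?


s = t/T = 2/5 = 0.4
p(t) = p0 + (pf-p0)*s
= 0.7 + (10.1 - 0.7) * 0.4
= 4.46


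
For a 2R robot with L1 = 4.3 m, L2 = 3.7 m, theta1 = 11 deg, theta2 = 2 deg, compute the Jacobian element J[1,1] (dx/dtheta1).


J[1,1] = -L1*sin(t1) - L2*sin(t1+t2)
= -4.3*sin(11) - 3.7*sin(13)
= -1.6528


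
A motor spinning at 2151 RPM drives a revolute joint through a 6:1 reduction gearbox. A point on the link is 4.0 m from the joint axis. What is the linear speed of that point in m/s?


omega_motor = 2151 * 2*pi/60 = 225.2522 rad/s
omega_joint = omega_motor / 6 = 37.542 rad/s
v = omega_joint * r = 37.542 * 4.0
= 150.1681 m/s


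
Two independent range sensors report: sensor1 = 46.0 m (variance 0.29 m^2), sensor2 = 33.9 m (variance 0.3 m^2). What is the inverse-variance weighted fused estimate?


w1 = (1/var1) / (1/var1 + 1/var2)
   = 3.4483 / (3.4483 + 3.3333) = 0.5085
w2 = 1 - w1 = 0.4915
fused = w1*s1 + w2*s2 = 23.3898 + 16.6627
= 40.0525 m


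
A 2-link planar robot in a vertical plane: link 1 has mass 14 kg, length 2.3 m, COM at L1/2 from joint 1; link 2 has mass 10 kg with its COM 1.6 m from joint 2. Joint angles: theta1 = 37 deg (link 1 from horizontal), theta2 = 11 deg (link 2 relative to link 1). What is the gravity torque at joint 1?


Horizontal distance from joint 1 to link-1 COM:
  x_c1 = (L1/2)*cos(t1) = 1.15 * 0.7986 = 0.9184 m
Horizontal distance from joint 1 to link-2 COM:
  x_c2 = L1*cos(t1) + Lc2*cos(t1+t2)
       = 2.3*0.7986 + 1.6*0.6691 = 2.9075 m
tau1 = m1*g*x_c1 + m2*g*x_c2
     = 14*9.81*0.9184 + 10*9.81*2.9075
     = 126.1373 + 285.2229
     = 411.3602 Nm


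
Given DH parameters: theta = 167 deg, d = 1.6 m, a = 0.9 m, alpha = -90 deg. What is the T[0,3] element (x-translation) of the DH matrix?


T[0,3] = a * cos(theta)
= 0.9 * cos(167 deg)
= 0.9 * -0.9744
= -0.8769


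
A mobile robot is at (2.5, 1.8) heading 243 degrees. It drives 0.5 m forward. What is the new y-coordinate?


y_new = y0 + d*sin(theta)
= 1.8 + 0.5*sin(243)
= 1.8 + -0.4455
= 1.3545


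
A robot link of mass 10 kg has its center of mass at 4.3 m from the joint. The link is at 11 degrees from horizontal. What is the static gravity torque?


tau = m*g*L*cos(angle)
= 10 * 9.81 * 4.3 * cos(11 deg)
= 10 * 9.81 * 4.3 * 0.9816
= 414.0798 Nm


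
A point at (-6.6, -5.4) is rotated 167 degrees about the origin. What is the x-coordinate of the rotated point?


x' = x*cos(theta) - y*sin(theta)
cos(167 deg) = -0.9744, sin(167 deg) = 0.225
x' = -6.6 * -0.9744 - -5.4 * 0.225
= 6.4308 - -1.2147
= 7.6456


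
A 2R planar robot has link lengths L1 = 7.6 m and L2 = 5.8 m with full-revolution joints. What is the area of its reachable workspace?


r_max = L1 + L2 = 13.4 m
r_min = |L1 - L2| = 1.8 m
Area = pi*(r_max^2 - r_min^2)
= pi*(179.56 - 3.24)
= pi * 176.32
= 553.9256 m^2


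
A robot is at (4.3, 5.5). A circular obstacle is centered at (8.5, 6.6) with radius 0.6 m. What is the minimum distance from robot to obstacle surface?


center_dist = sqrt((4.3-8.5)^2 + (5.5-6.6)^2)
= sqrt(17.64 + 1.21)
= 4.3417
min_dist = center_dist - radius = 4.3417 - 0.6 = 3.7417 m


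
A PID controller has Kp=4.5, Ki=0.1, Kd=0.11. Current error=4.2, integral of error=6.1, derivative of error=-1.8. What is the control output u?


u = Kp*e + Ki*int(e) + Kd*de/dt
= 4.5*4.2 + 0.1*6.1 + 0.11*(-1.8)
= 18.9 + 0.61 + -0.198
= 19.312


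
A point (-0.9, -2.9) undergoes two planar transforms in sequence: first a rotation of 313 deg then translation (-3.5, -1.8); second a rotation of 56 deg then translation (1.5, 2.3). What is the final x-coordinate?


After transform 1:
x1 = cos(313)*-0.9 - sin(313)*-2.9 + -3.5 = -6.2347
y1 = sin(313)*-0.9 + cos(313)*-2.9 + -1.8 = -3.1196
After transform 2:
x2 = cos(56)*-6.2347 - sin(56)*-3.1196 + 1.5
= 0.5998


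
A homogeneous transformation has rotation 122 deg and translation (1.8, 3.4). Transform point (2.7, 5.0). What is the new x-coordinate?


x' = cos(theta)*px - sin(theta)*py + tx
= -0.5299*2.7 - 0.848*5.0 + 1.8
= -3.871


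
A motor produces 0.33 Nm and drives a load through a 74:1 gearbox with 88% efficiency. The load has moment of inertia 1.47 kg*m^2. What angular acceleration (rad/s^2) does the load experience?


tau_out = tau_motor * N * eta
= 0.33 * 74 * 0.88 = 21.4896 Nm
alpha = tau_out / I = 21.4896 / 1.47
= 14.6188 rad/s^2


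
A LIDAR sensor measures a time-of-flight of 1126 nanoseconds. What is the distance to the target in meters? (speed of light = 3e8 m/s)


tof = 1126 ns = 1.126e-06 s
dist = c * tof / 2
= 3e8 * 1.126e-06 / 2
= 168.9 m


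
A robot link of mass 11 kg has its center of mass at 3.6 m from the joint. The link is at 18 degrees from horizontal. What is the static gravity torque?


tau = m*g*L*cos(angle)
= 11 * 9.81 * 3.6 * cos(18 deg)
= 11 * 9.81 * 3.6 * 0.9511
= 369.4626 Nm


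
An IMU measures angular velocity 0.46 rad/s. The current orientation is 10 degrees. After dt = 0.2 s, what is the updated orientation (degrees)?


delta_theta = w * dt = 0.46 * 0.2 = 0.092 rad
= 5.2712 deg
theta_new = 10 + 5.2712 = 15.2712 deg


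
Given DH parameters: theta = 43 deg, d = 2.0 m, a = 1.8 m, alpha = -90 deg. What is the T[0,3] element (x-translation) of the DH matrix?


T[0,3] = a * cos(theta)
= 1.8 * cos(43 deg)
= 1.8 * 0.7314
= 1.3164


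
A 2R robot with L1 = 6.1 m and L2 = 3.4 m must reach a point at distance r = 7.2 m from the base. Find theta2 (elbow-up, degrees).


cos(theta2) = (r^2 - L1^2 - L2^2) / (2*L1*L2)
cos(theta2) = (51.84 - 37.21 - 11.56) / 41.48
cos(theta2) = 0.074012
theta2 = 85.7556 degrees


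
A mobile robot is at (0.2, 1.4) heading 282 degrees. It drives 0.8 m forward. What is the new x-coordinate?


x_new = x0 + d*cos(theta)
= 0.2 + 0.8*cos(282)
= 0.2 + 0.1663
= 0.3663


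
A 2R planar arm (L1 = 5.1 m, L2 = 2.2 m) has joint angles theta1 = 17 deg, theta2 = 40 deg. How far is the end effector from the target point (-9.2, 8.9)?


End effector via forward kinematics:
x = L1*cos(t1) + L2*cos(t1+t2) = 6.0754
y = L1*sin(t1) + L2*sin(t1+t2) = 3.3362
Distance to target:
d = sqrt((-9.2 - 6.0754)^2 + (8.9 - 3.3362)^2)
= sqrt(233.3366 + 30.9562)
= 16.2571 m


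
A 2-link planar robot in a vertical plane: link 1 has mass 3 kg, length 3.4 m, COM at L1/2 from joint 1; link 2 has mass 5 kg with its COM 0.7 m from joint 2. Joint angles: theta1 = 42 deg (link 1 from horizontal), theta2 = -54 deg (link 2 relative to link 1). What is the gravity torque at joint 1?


Horizontal distance from joint 1 to link-1 COM:
  x_c1 = (L1/2)*cos(t1) = 1.7 * 0.7431 = 1.2633 m
Horizontal distance from joint 1 to link-2 COM:
  x_c2 = L1*cos(t1) + Lc2*cos(t1+t2)
       = 3.4*0.7431 + 0.7*0.9781 = 3.2114 m
tau1 = m1*g*x_c1 + m2*g*x_c2
     = 3*9.81*1.2633 + 5*9.81*3.2114
     = 37.1803 + 157.519
     = 194.6992 Nm


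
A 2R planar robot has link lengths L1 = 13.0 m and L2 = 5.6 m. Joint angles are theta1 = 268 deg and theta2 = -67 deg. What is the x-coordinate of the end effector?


Convert angles to radians: theta1 = 4.6775, theta2 = -1.1694
x = L1*cos(theta1) + L2*cos(theta1+theta2)
x = -0.4537 + -5.2281
x = -5.6817


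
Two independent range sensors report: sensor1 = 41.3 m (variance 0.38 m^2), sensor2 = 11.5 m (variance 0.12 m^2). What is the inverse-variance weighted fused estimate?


w1 = (1/var1) / (1/var1 + 1/var2)
   = 2.6316 / (2.6316 + 8.3333) = 0.24
w2 = 1 - w1 = 0.76
fused = w1*s1 + w2*s2 = 9.912 + 8.74
= 18.652 m


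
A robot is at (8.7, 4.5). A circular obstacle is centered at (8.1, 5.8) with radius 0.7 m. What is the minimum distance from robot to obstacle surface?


center_dist = sqrt((8.7-8.1)^2 + (4.5-5.8)^2)
= sqrt(0.36 + 1.69)
= 1.4318
min_dist = center_dist - radius = 1.4318 - 0.7 = 0.7318 m


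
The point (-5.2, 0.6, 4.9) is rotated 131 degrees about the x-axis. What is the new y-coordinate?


Rotation about x-axis: y' = y*cos(theta) - z*sin(theta)
= 0.6 * -0.6561 - 4.9 * 0.7547
= -4.0917
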